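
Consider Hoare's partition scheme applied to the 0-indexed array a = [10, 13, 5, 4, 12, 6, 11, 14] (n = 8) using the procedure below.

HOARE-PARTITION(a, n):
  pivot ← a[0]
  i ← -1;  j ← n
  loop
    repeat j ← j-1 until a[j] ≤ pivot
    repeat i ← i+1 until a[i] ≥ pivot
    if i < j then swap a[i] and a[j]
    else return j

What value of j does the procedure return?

2

pivot=10
j stops at 5 (6), i stops at 0 (10); swap ⇒ [6, 13, 5, 4, 12, 10, 11, 14]
j stops at 3 (4), i stops at 1 (13); swap ⇒ [6, 4, 5, 13, 12, 10, 11, 14]
j stops at 2, i stops at 3; i≥j ⇒ return 2. a=[6, 4, 5, 13, 12, 10, 11, 14]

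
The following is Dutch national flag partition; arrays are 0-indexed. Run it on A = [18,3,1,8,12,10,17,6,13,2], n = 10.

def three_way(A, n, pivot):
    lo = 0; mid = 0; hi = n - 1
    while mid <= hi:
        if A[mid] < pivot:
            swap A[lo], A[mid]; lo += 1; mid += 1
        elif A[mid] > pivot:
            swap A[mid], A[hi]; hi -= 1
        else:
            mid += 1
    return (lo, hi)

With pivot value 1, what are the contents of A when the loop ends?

[1,3,8,12,10,17,6,13,2,18]

pivot = 1; lo=0, mid=0, hi=9
A[mid]=18>1: swap A[0],A[9]; hi=8 → [2,3,1,8,12,10,17,6,13,18]
A[mid]=2>1: swap A[0],A[8]; hi=7 → [13,3,1,8,12,10,17,6,2,18]
A[mid]=13>1: swap A[0],A[7]; hi=6 → [6,3,1,8,12,10,17,13,2,18]
A[mid]=6>1: swap A[0],A[6]; hi=5 → [17,3,1,8,12,10,6,13,2,18]
A[mid]=17>1: swap A[0],A[5]; hi=4 → [10,3,1,8,12,17,6,13,2,18]
A[mid]=10>1: swap A[0],A[4]; hi=3 → [12,3,1,8,10,17,6,13,2,18]
A[mid]=12>1: swap A[0],A[3]; hi=2 → [8,3,1,12,10,17,6,13,2,18]
A[mid]=8>1: swap A[0],A[2]; hi=1 → [1,3,8,12,10,17,6,13,2,18]
A[mid]=1=1: mid=1
A[mid]=3>1: swap A[1],A[1]; hi=0 → [1,3,8,12,10,17,6,13,2,18]
end: lo=0, hi=0; A = [1,3,8,12,10,17,6,13,2,18]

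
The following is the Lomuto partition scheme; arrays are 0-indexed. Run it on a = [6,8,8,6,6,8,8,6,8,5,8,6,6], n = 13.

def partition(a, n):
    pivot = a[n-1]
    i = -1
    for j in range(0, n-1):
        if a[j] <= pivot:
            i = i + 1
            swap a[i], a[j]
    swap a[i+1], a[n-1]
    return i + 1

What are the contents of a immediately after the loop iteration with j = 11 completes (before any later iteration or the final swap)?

pivot = a[12] = 6; i = -1
j=0: a[0]=6 ≤ 6 → i=0, swap a[0],a[0] (no change) → [6,8,8,6,6,8,8,6,8,5,8,6,6]
j=1: a[1]=8 > 6 → no swap
j=2: a[2]=8 > 6 → no swap
j=3: a[3]=6 ≤ 6 → i=1, swap a[1],a[3] → [6,6,8,8,6,8,8,6,8,5,8,6,6]
j=4: a[4]=6 ≤ 6 → i=2, swap a[2],a[4] → [6,6,6,8,8,8,8,6,8,5,8,6,6]
j=5: a[5]=8 > 6 → no swap
j=6: a[6]=8 > 6 → no swap
j=7: a[7]=6 ≤ 6 → i=3, swap a[3],a[7] → [6,6,6,6,8,8,8,8,8,5,8,6,6]
j=8: a[8]=8 > 6 → no swap
j=9: a[9]=5 ≤ 6 → i=4, swap a[4],a[9] → [6,6,6,6,5,8,8,8,8,8,8,6,6]
j=10: a[10]=8 > 6 → no swap
j=11: a[11]=6 ≤ 6 → i=5, swap a[5],a[11] → [6,6,6,6,5,6,8,8,8,8,8,8,6]
(after j=11) a = [6,6,6,6,5,6,8,8,8,8,8,8,6]

[6,6,6,6,5,6,8,8,8,8,8,8,6]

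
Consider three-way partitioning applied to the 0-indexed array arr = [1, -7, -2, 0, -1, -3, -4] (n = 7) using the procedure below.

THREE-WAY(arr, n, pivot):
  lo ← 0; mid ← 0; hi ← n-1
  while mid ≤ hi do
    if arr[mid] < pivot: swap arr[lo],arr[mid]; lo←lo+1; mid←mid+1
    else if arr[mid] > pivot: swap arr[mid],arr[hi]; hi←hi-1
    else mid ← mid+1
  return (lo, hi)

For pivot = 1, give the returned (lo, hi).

(6, 6)

lo=0 mid=0 hi=6
1=1: mid=1
-7<1: swap(0,1), lo=1 mid=2 ⇒ [-7, 1, -2, 0, -1, -3, -4]
-2<1: swap(1,2), lo=2 mid=3 ⇒ [-7, -2, 1, 0, -1, -3, -4]
0<1: swap(2,3), lo=3 mid=4 ⇒ [-7, -2, 0, 1, -1, -3, -4]
-1<1: swap(3,4), lo=4 mid=5 ⇒ [-7, -2, 0, -1, 1, -3, -4]
-3<1: swap(4,5), lo=5 mid=6 ⇒ [-7, -2, 0, -1, -3, 1, -4]
-4<1: swap(5,6), lo=6 mid=7 ⇒ [-7, -2, 0, -1, -3, -4, 1]
done. lo=6 hi=6; arr=[-7, -2, 0, -1, -3, -4, 1]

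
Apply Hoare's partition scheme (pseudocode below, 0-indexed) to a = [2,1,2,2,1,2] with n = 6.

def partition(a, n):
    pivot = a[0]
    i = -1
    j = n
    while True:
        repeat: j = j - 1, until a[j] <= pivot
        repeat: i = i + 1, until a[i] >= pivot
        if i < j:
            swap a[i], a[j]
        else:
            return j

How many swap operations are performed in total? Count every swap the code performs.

pivot = a[0] = 2; i = -1, j = 6
j→5 (a[5]=2≤2), i→0 (a[0]=2≥2); i<j, swap → [2,1,2,2,1,2]
j→4 (a[4]=1≤2), i→2 (a[2]=2≥2); i<j, swap → [2,1,1,2,2,2]
j→3, i→3; i≥j, return j=3. a = [2,1,1,2,2,2]

2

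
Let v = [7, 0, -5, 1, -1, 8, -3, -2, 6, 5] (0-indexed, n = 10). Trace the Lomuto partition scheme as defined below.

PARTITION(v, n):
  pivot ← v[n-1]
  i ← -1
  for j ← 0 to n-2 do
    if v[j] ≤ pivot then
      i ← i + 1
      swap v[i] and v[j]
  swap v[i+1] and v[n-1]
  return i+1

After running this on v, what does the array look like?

[0, -5, 1, -1, -3, -2, 5, 8, 6, 7]

pivot=5, i=-1
j=0: 7>5, skip
j=1: 0≤5, i=0, swap(0,1) ⇒ [0, 7, -5, 1, -1, 8, -3, -2, 6, 5]
j=2: -5≤5, i=1, swap(1,2) ⇒ [0, -5, 7, 1, -1, 8, -3, -2, 6, 5]
j=3: 1≤5, i=2, swap(2,3) ⇒ [0, -5, 1, 7, -1, 8, -3, -2, 6, 5]
j=4: -1≤5, i=3, swap(3,4) ⇒ [0, -5, 1, -1, 7, 8, -3, -2, 6, 5]
j=5: 8>5, skip
j=6: -3≤5, i=4, swap(4,6) ⇒ [0, -5, 1, -1, -3, 8, 7, -2, 6, 5]
j=7: -2≤5, i=5, swap(5,7) ⇒ [0, -5, 1, -1, -3, -2, 7, 8, 6, 5]
j=8: 6>5, skip
swap(6,9) ⇒ [0, -5, 1, -1, -3, -2, 5, 8, 6, 7]; return 6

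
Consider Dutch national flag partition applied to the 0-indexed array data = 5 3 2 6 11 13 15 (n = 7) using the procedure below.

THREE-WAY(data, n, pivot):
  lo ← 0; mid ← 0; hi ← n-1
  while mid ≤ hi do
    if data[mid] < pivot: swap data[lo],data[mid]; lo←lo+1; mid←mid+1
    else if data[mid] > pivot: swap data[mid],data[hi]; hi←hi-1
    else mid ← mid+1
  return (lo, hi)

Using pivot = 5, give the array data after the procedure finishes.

lo=0 mid=0 hi=6
5=5: mid=1
3<5: swap(0,1), lo=1 mid=2 ⇒ 3 5 2 6 11 13 15
2<5: swap(1,2), lo=2 mid=3 ⇒ 3 2 5 6 11 13 15
6>5: swap(3,6), hi=5 ⇒ 3 2 5 15 11 13 6
15>5: swap(3,5), hi=4 ⇒ 3 2 5 13 11 15 6
13>5: swap(3,4), hi=3 ⇒ 3 2 5 11 13 15 6
11>5: swap(3,3), hi=2 ⇒ 3 2 5 11 13 15 6
done. lo=2 hi=2; data=3 2 5 11 13 15 6

3 2 5 11 13 15 6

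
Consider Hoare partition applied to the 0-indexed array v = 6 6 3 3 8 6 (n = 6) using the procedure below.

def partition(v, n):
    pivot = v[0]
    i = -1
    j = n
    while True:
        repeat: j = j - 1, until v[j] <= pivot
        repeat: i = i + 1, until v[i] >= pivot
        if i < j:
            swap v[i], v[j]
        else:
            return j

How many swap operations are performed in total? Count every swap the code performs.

2

pivot=6
j stops at 5 (6), i stops at 0 (6); swap ⇒ 6 6 3 3 8 6
j stops at 3 (3), i stops at 1 (6); swap ⇒ 6 3 3 6 8 6
j stops at 2, i stops at 3; i≥j ⇒ return 2. v=6 3 3 6 8 6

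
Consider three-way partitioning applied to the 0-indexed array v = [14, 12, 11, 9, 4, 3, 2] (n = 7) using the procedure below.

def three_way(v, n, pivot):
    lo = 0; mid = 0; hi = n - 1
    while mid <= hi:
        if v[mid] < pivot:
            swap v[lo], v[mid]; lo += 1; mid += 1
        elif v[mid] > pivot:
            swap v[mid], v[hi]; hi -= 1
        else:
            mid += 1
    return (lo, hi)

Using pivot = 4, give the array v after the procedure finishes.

[2, 3, 4, 9, 11, 12, 14]

pivot = 4; lo=0, mid=0, hi=6
v[mid]=14>4: swap v[0],v[6]; hi=5 → [2, 12, 11, 9, 4, 3, 14]
v[mid]=2<4: swap v[0],v[0]; lo=1,mid=1 → [2, 12, 11, 9, 4, 3, 14]
v[mid]=12>4: swap v[1],v[5]; hi=4 → [2, 3, 11, 9, 4, 12, 14]
v[mid]=3<4: swap v[1],v[1]; lo=2,mid=2 → [2, 3, 11, 9, 4, 12, 14]
v[mid]=11>4: swap v[2],v[4]; hi=3 → [2, 3, 4, 9, 11, 12, 14]
v[mid]=4=4: mid=3
v[mid]=9>4: swap v[3],v[3]; hi=2 → [2, 3, 4, 9, 11, 12, 14]
end: lo=2, hi=2; v = [2, 3, 4, 9, 11, 12, 14]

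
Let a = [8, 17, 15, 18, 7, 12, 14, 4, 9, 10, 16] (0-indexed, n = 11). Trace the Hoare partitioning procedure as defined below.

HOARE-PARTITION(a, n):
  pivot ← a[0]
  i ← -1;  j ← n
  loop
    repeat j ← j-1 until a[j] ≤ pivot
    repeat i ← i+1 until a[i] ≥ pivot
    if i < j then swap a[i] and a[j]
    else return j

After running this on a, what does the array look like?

pivot = a[0] = 8; i = -1, j = 11
j→7 (a[7]=4≤8), i→0 (a[0]=8≥8); i<j, swap → [4, 17, 15, 18, 7, 12, 14, 8, 9, 10, 16]
j→4 (a[4]=7≤8), i→1 (a[1]=17≥8); i<j, swap → [4, 7, 15, 18, 17, 12, 14, 8, 9, 10, 16]
j→1, i→2; i≥j, return j=1. a = [4, 7, 15, 18, 17, 12, 14, 8, 9, 10, 16]

[4, 7, 15, 18, 17, 12, 14, 8, 9, 10, 16]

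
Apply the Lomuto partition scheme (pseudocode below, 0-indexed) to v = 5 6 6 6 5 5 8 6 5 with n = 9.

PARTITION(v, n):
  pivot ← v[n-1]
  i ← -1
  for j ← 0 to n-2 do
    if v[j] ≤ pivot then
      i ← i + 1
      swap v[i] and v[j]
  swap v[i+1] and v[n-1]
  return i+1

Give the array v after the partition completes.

pivot=5, i=-1
j=0: 5≤5, i=0, swap(0,0) ⇒ 5 6 6 6 5 5 8 6 5
j=1: 6>5, skip
j=2: 6>5, skip
j=3: 6>5, skip
j=4: 5≤5, i=1, swap(1,4) ⇒ 5 5 6 6 6 5 8 6 5
j=5: 5≤5, i=2, swap(2,5) ⇒ 5 5 5 6 6 6 8 6 5
j=6: 8>5, skip
j=7: 6>5, skip
swap(3,8) ⇒ 5 5 5 5 6 6 8 6 6; return 3

5 5 5 5 6 6 8 6 6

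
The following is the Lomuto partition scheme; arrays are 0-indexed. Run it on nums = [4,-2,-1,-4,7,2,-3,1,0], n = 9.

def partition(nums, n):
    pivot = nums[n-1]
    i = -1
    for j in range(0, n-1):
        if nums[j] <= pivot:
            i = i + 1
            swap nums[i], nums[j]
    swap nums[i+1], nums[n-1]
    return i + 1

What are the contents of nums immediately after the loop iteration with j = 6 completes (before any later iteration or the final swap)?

pivot = nums[8] = 0; i = -1
j=0: nums[0]=4 > 0 → no swap
j=1: nums[1]=-2 ≤ 0 → i=0, swap nums[0],nums[1] → [-2,4,-1,-4,7,2,-3,1,0]
j=2: nums[2]=-1 ≤ 0 → i=1, swap nums[1],nums[2] → [-2,-1,4,-4,7,2,-3,1,0]
j=3: nums[3]=-4 ≤ 0 → i=2, swap nums[2],nums[3] → [-2,-1,-4,4,7,2,-3,1,0]
j=4: nums[4]=7 > 0 → no swap
j=5: nums[5]=2 > 0 → no swap
j=6: nums[6]=-3 ≤ 0 → i=3, swap nums[3],nums[6] → [-2,-1,-4,-3,7,2,4,1,0]
(after j=6) nums = [-2,-1,-4,-3,7,2,4,1,0]

[-2,-1,-4,-3,7,2,4,1,0]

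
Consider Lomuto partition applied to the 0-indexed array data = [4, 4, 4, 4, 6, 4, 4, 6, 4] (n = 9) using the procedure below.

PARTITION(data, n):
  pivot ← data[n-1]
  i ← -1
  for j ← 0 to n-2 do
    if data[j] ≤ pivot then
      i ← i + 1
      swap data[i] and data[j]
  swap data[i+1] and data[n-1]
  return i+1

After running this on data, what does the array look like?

[4, 4, 4, 4, 4, 4, 4, 6, 6]

pivot = data[8] = 4; i = -1
j=0: data[0]=4 ≤ 4 → i=0, swap data[0],data[0] (no change) → [4, 4, 4, 4, 6, 4, 4, 6, 4]
j=1: data[1]=4 ≤ 4 → i=1, swap data[1],data[1] (no change) → [4, 4, 4, 4, 6, 4, 4, 6, 4]
j=2: data[2]=4 ≤ 4 → i=2, swap data[2],data[2] (no change) → [4, 4, 4, 4, 6, 4, 4, 6, 4]
j=3: data[3]=4 ≤ 4 → i=3, swap data[3],data[3] (no change) → [4, 4, 4, 4, 6, 4, 4, 6, 4]
j=4: data[4]=6 > 4 → no swap
j=5: data[5]=4 ≤ 4 → i=4, swap data[4],data[5] → [4, 4, 4, 4, 4, 6, 4, 6, 4]
j=6: data[6]=4 ≤ 4 → i=5, swap data[5],data[6] → [4, 4, 4, 4, 4, 4, 6, 6, 4]
j=7: data[7]=6 > 4 → no swap
final swap data[6],data[8] → [4, 4, 4, 4, 4, 4, 4, 6, 6]; return 6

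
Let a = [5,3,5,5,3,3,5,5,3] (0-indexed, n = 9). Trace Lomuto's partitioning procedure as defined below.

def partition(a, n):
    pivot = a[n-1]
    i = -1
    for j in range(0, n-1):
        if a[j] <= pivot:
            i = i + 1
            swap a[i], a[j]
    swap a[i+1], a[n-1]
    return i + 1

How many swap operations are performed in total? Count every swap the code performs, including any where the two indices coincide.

4

pivot=3, i=-1
j=0: 5>3, skip
j=1: 3≤3, i=0, swap(0,1) ⇒ [3,5,5,5,3,3,5,5,3]
j=2: 5>3, skip
j=3: 5>3, skip
j=4: 3≤3, i=1, swap(1,4) ⇒ [3,3,5,5,5,3,5,5,3]
j=5: 3≤3, i=2, swap(2,5) ⇒ [3,3,3,5,5,5,5,5,3]
j=6: 5>3, skip
j=7: 5>3, skip
swap(3,8) ⇒ [3,3,3,3,5,5,5,5,5]; return 3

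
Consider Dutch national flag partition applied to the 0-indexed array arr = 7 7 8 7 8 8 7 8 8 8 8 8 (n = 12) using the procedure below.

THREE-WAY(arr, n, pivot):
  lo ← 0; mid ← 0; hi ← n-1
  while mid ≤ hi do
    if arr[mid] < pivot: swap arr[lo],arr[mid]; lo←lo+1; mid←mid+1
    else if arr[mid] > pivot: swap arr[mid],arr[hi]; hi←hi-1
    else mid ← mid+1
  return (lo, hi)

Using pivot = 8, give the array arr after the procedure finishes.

7 7 7 7 8 8 8 8 8 8 8 8

lo=0 mid=0 hi=11
7<8: swap(0,0), lo=1 mid=1 ⇒ 7 7 8 7 8 8 7 8 8 8 8 8
7<8: swap(1,1), lo=2 mid=2 ⇒ 7 7 8 7 8 8 7 8 8 8 8 8
8=8: mid=3
7<8: swap(2,3), lo=3 mid=4 ⇒ 7 7 7 8 8 8 7 8 8 8 8 8
8=8: mid=5
8=8: mid=6
7<8: swap(3,6), lo=4 mid=7 ⇒ 7 7 7 7 8 8 8 8 8 8 8 8
8=8: mid=8
8=8: mid=9
8=8: mid=10
8=8: mid=11
8=8: mid=12
done. lo=4 hi=11; arr=7 7 7 7 8 8 8 8 8 8 8 8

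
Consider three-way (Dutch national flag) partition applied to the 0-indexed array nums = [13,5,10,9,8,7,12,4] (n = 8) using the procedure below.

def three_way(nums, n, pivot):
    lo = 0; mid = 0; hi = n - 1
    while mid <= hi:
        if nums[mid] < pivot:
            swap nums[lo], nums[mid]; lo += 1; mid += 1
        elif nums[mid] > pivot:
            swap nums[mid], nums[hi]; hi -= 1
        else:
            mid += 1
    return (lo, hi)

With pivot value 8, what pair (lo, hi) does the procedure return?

(3, 3)

pivot = 8; lo=0, mid=0, hi=7
nums[mid]=13>8: swap nums[0],nums[7]; hi=6 → [4,5,10,9,8,7,12,13]
nums[mid]=4<8: swap nums[0],nums[0]; lo=1,mid=1 → [4,5,10,9,8,7,12,13]
nums[mid]=5<8: swap nums[1],nums[1]; lo=2,mid=2 → [4,5,10,9,8,7,12,13]
nums[mid]=10>8: swap nums[2],nums[6]; hi=5 → [4,5,12,9,8,7,10,13]
nums[mid]=12>8: swap nums[2],nums[5]; hi=4 → [4,5,7,9,8,12,10,13]
nums[mid]=7<8: swap nums[2],nums[2]; lo=3,mid=3 → [4,5,7,9,8,12,10,13]
nums[mid]=9>8: swap nums[3],nums[4]; hi=3 → [4,5,7,8,9,12,10,13]
nums[mid]=8=8: mid=4
end: lo=3, hi=3; nums = [4,5,7,8,9,12,10,13]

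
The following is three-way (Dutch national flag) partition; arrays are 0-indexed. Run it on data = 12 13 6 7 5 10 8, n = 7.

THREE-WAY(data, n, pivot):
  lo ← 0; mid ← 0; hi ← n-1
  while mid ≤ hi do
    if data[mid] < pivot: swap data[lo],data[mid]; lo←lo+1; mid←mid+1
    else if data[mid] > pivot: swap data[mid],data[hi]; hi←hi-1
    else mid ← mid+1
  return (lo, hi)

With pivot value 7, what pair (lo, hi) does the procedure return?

pivot = 7; lo=0, mid=0, hi=6
data[mid]=12>7: swap data[0],data[6]; hi=5 → 8 13 6 7 5 10 12
data[mid]=8>7: swap data[0],data[5]; hi=4 → 10 13 6 7 5 8 12
data[mid]=10>7: swap data[0],data[4]; hi=3 → 5 13 6 7 10 8 12
data[mid]=5<7: swap data[0],data[0]; lo=1,mid=1 → 5 13 6 7 10 8 12
data[mid]=13>7: swap data[1],data[3]; hi=2 → 5 7 6 13 10 8 12
data[mid]=7=7: mid=2
data[mid]=6<7: swap data[1],data[2]; lo=2,mid=3 → 5 6 7 13 10 8 12
end: lo=2, hi=2; data = 5 6 7 13 10 8 12

(2, 2)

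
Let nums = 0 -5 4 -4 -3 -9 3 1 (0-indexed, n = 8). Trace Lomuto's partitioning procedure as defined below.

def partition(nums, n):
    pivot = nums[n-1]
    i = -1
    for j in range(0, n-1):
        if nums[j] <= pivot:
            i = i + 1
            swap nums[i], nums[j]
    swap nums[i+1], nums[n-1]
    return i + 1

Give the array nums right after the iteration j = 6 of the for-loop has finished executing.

0 -5 -4 -3 -9 4 3 1

pivot=1, i=-1
j=0: 0≤1, i=0, swap(0,0) ⇒ 0 -5 4 -4 -3 -9 3 1
j=1: -5≤1, i=1, swap(1,1) ⇒ 0 -5 4 -4 -3 -9 3 1
j=2: 4>1, skip
j=3: -4≤1, i=2, swap(2,3) ⇒ 0 -5 -4 4 -3 -9 3 1
j=4: -3≤1, i=3, swap(3,4) ⇒ 0 -5 -4 -3 4 -9 3 1
j=5: -9≤1, i=4, swap(4,5) ⇒ 0 -5 -4 -3 -9 4 3 1
j=6: 3>1, skip
(after j=6) nums = 0 -5 -4 -3 -9 4 3 1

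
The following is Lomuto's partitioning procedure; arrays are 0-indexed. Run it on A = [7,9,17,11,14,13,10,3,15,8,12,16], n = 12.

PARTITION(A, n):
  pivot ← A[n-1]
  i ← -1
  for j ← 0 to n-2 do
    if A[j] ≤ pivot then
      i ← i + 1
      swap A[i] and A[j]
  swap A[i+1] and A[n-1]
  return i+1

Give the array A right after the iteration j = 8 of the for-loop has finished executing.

[7,9,11,14,13,10,3,15,17,8,12,16]

pivot=16, i=-1
j=0: 7≤16, i=0, swap(0,0) ⇒ [7,9,17,11,14,13,10,3,15,8,12,16]
j=1: 9≤16, i=1, swap(1,1) ⇒ [7,9,17,11,14,13,10,3,15,8,12,16]
j=2: 17>16, skip
j=3: 11≤16, i=2, swap(2,3) ⇒ [7,9,11,17,14,13,10,3,15,8,12,16]
j=4: 14≤16, i=3, swap(3,4) ⇒ [7,9,11,14,17,13,10,3,15,8,12,16]
j=5: 13≤16, i=4, swap(4,5) ⇒ [7,9,11,14,13,17,10,3,15,8,12,16]
j=6: 10≤16, i=5, swap(5,6) ⇒ [7,9,11,14,13,10,17,3,15,8,12,16]
j=7: 3≤16, i=6, swap(6,7) ⇒ [7,9,11,14,13,10,3,17,15,8,12,16]
j=8: 15≤16, i=7, swap(7,8) ⇒ [7,9,11,14,13,10,3,15,17,8,12,16]
(after j=8) A = [7,9,11,14,13,10,3,15,17,8,12,16]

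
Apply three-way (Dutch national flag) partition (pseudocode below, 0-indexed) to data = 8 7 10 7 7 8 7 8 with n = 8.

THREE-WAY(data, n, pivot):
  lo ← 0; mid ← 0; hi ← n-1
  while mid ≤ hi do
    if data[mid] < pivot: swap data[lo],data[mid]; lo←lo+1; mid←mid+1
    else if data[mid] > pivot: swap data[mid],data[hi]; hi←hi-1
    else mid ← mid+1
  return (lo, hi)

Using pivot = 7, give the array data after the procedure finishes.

pivot = 7; lo=0, mid=0, hi=7
data[mid]=8>7: swap data[0],data[7]; hi=6 → 8 7 10 7 7 8 7 8
data[mid]=8>7: swap data[0],data[6]; hi=5 → 7 7 10 7 7 8 8 8
data[mid]=7=7: mid=1
data[mid]=7=7: mid=2
data[mid]=10>7: swap data[2],data[5]; hi=4 → 7 7 8 7 7 10 8 8
data[mid]=8>7: swap data[2],data[4]; hi=3 → 7 7 7 7 8 10 8 8
data[mid]=7=7: mid=3
data[mid]=7=7: mid=4
end: lo=0, hi=3; data = 7 7 7 7 8 10 8 8

7 7 7 7 8 10 8 8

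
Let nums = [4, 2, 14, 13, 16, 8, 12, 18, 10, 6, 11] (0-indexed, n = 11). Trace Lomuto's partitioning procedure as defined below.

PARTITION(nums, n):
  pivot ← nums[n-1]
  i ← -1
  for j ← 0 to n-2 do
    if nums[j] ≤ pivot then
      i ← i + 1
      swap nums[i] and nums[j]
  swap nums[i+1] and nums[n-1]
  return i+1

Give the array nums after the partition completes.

pivot=11, i=-1
j=0: 4≤11, i=0, swap(0,0) ⇒ [4, 2, 14, 13, 16, 8, 12, 18, 10, 6, 11]
j=1: 2≤11, i=1, swap(1,1) ⇒ [4, 2, 14, 13, 16, 8, 12, 18, 10, 6, 11]
j=2: 14>11, skip
j=3: 13>11, skip
j=4: 16>11, skip
j=5: 8≤11, i=2, swap(2,5) ⇒ [4, 2, 8, 13, 16, 14, 12, 18, 10, 6, 11]
j=6: 12>11, skip
j=7: 18>11, skip
j=8: 10≤11, i=3, swap(3,8) ⇒ [4, 2, 8, 10, 16, 14, 12, 18, 13, 6, 11]
j=9: 6≤11, i=4, swap(4,9) ⇒ [4, 2, 8, 10, 6, 14, 12, 18, 13, 16, 11]
swap(5,10) ⇒ [4, 2, 8, 10, 6, 11, 12, 18, 13, 16, 14]; return 5

[4, 2, 8, 10, 6, 11, 12, 18, 13, 16, 14]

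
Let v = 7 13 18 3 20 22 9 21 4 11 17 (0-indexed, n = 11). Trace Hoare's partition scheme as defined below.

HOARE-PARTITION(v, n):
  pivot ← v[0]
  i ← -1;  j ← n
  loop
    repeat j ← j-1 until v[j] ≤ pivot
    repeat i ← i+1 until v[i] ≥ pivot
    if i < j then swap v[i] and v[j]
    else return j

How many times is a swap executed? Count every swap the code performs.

2

pivot=7
j stops at 8 (4), i stops at 0 (7); swap ⇒ 4 13 18 3 20 22 9 21 7 11 17
j stops at 3 (3), i stops at 1 (13); swap ⇒ 4 3 18 13 20 22 9 21 7 11 17
j stops at 1, i stops at 2; i≥j ⇒ return 1. v=4 3 18 13 20 22 9 21 7 11 17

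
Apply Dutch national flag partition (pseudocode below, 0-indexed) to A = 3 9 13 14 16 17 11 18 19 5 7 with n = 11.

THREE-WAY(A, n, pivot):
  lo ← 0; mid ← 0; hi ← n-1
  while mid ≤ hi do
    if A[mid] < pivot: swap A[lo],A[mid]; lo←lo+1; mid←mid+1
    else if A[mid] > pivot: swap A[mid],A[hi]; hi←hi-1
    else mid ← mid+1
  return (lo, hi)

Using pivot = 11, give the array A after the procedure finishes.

pivot = 11; lo=0, mid=0, hi=10
A[mid]=3<11: swap A[0],A[0]; lo=1,mid=1 → 3 9 13 14 16 17 11 18 19 5 7
A[mid]=9<11: swap A[1],A[1]; lo=2,mid=2 → 3 9 13 14 16 17 11 18 19 5 7
A[mid]=13>11: swap A[2],A[10]; hi=9 → 3 9 7 14 16 17 11 18 19 5 13
A[mid]=7<11: swap A[2],A[2]; lo=3,mid=3 → 3 9 7 14 16 17 11 18 19 5 13
A[mid]=14>11: swap A[3],A[9]; hi=8 → 3 9 7 5 16 17 11 18 19 14 13
A[mid]=5<11: swap A[3],A[3]; lo=4,mid=4 → 3 9 7 5 16 17 11 18 19 14 13
A[mid]=16>11: swap A[4],A[8]; hi=7 → 3 9 7 5 19 17 11 18 16 14 13
A[mid]=19>11: swap A[4],A[7]; hi=6 → 3 9 7 5 18 17 11 19 16 14 13
A[mid]=18>11: swap A[4],A[6]; hi=5 → 3 9 7 5 11 17 18 19 16 14 13
A[mid]=11=11: mid=5
A[mid]=17>11: swap A[5],A[5]; hi=4 → 3 9 7 5 11 17 18 19 16 14 13
end: lo=4, hi=4; A = 3 9 7 5 11 17 18 19 16 14 13

3 9 7 5 11 17 18 19 16 14 13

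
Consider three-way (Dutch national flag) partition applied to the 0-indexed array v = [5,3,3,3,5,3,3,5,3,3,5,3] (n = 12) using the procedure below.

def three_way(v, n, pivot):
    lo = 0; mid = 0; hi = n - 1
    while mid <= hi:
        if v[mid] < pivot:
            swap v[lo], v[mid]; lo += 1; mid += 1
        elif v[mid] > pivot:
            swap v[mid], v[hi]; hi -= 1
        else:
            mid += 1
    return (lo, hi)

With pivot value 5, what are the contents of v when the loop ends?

pivot = 5; lo=0, mid=0, hi=11
v[mid]=5=5: mid=1
v[mid]=3<5: swap v[0],v[1]; lo=1,mid=2 → [3,5,3,3,5,3,3,5,3,3,5,3]
v[mid]=3<5: swap v[1],v[2]; lo=2,mid=3 → [3,3,5,3,5,3,3,5,3,3,5,3]
v[mid]=3<5: swap v[2],v[3]; lo=3,mid=4 → [3,3,3,5,5,3,3,5,3,3,5,3]
v[mid]=5=5: mid=5
v[mid]=3<5: swap v[3],v[5]; lo=4,mid=6 → [3,3,3,3,5,5,3,5,3,3,5,3]
v[mid]=3<5: swap v[4],v[6]; lo=5,mid=7 → [3,3,3,3,3,5,5,5,3,3,5,3]
v[mid]=5=5: mid=8
v[mid]=3<5: swap v[5],v[8]; lo=6,mid=9 → [3,3,3,3,3,3,5,5,5,3,5,3]
v[mid]=3<5: swap v[6],v[9]; lo=7,mid=10 → [3,3,3,3,3,3,3,5,5,5,5,3]
v[mid]=5=5: mid=11
v[mid]=3<5: swap v[7],v[11]; lo=8,mid=12 → [3,3,3,3,3,3,3,3,5,5,5,5]
end: lo=8, hi=11; v = [3,3,3,3,3,3,3,3,5,5,5,5]

[3,3,3,3,3,3,3,3,5,5,5,5]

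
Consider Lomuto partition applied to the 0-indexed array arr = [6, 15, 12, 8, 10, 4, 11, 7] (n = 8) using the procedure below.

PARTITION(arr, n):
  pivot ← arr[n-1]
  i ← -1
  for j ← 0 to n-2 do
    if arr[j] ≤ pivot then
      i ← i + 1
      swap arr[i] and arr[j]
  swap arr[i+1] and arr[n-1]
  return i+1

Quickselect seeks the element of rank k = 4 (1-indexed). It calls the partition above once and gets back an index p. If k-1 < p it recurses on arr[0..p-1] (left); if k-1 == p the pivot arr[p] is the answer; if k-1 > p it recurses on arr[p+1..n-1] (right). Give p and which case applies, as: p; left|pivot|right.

pivot = arr[7] = 7; i = -1
j=0: arr[0]=6 ≤ 7 → i=0, swap arr[0],arr[0] (no change) → [6, 15, 12, 8, 10, 4, 11, 7]
j=1: arr[1]=15 > 7 → no swap
j=2: arr[2]=12 > 7 → no swap
j=3: arr[3]=8 > 7 → no swap
j=4: arr[4]=10 > 7 → no swap
j=5: arr[5]=4 ≤ 7 → i=1, swap arr[1],arr[5] → [6, 4, 12, 8, 10, 15, 11, 7]
j=6: arr[6]=11 > 7 → no swap
final swap arr[2],arr[7] → [6, 4, 7, 8, 10, 15, 11, 12]; return 2
p = 2; k-1 = 3 > 2 ⇒ right

2; right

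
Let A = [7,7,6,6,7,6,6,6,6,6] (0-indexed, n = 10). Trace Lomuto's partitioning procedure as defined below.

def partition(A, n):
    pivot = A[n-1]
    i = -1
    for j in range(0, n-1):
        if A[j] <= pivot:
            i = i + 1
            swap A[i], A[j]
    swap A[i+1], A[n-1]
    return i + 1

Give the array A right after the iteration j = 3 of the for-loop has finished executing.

[6,6,7,7,7,6,6,6,6,6]

pivot = A[9] = 6; i = -1
j=0: A[0]=7 > 6 → no swap
j=1: A[1]=7 > 6 → no swap
j=2: A[2]=6 ≤ 6 → i=0, swap A[0],A[2] → [6,7,7,6,7,6,6,6,6,6]
j=3: A[3]=6 ≤ 6 → i=1, swap A[1],A[3] → [6,6,7,7,7,6,6,6,6,6]
(after j=3) A = [6,6,7,7,7,6,6,6,6,6]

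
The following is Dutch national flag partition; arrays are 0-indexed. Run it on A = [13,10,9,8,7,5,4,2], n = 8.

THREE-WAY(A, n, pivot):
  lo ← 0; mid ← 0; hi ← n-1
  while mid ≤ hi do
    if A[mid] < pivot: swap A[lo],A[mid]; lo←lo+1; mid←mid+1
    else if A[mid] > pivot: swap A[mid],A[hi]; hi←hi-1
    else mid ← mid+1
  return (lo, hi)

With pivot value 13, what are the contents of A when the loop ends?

pivot = 13; lo=0, mid=0, hi=7
A[mid]=13=13: mid=1
A[mid]=10<13: swap A[0],A[1]; lo=1,mid=2 → [10,13,9,8,7,5,4,2]
A[mid]=9<13: swap A[1],A[2]; lo=2,mid=3 → [10,9,13,8,7,5,4,2]
A[mid]=8<13: swap A[2],A[3]; lo=3,mid=4 → [10,9,8,13,7,5,4,2]
A[mid]=7<13: swap A[3],A[4]; lo=4,mid=5 → [10,9,8,7,13,5,4,2]
A[mid]=5<13: swap A[4],A[5]; lo=5,mid=6 → [10,9,8,7,5,13,4,2]
A[mid]=4<13: swap A[5],A[6]; lo=6,mid=7 → [10,9,8,7,5,4,13,2]
A[mid]=2<13: swap A[6],A[7]; lo=7,mid=8 → [10,9,8,7,5,4,2,13]
end: lo=7, hi=7; A = [10,9,8,7,5,4,2,13]

[10,9,8,7,5,4,2,13]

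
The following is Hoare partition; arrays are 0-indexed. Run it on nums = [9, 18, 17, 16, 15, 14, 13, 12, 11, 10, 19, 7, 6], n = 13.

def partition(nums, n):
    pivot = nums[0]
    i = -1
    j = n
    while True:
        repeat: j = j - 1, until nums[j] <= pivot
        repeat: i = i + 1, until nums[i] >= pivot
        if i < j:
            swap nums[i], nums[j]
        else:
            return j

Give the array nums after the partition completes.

[6, 7, 17, 16, 15, 14, 13, 12, 11, 10, 19, 18, 9]

pivot = nums[0] = 9; i = -1, j = 13
j→12 (nums[12]=6≤9), i→0 (nums[0]=9≥9); i<j, swap → [6, 18, 17, 16, 15, 14, 13, 12, 11, 10, 19, 7, 9]
j→11 (nums[11]=7≤9), i→1 (nums[1]=18≥9); i<j, swap → [6, 7, 17, 16, 15, 14, 13, 12, 11, 10, 19, 18, 9]
j→1, i→2; i≥j, return j=1. nums = [6, 7, 17, 16, 15, 14, 13, 12, 11, 10, 19, 18, 9]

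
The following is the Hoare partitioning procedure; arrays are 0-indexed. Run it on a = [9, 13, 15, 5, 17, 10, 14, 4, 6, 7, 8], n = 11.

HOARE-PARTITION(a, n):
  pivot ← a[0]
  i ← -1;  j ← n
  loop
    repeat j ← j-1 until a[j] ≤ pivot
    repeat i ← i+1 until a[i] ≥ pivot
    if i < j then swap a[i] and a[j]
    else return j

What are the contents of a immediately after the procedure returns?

pivot = a[0] = 9; i = -1, j = 11
j→10 (a[10]=8≤9), i→0 (a[0]=9≥9); i<j, swap → [8, 13, 15, 5, 17, 10, 14, 4, 6, 7, 9]
j→9 (a[9]=7≤9), i→1 (a[1]=13≥9); i<j, swap → [8, 7, 15, 5, 17, 10, 14, 4, 6, 13, 9]
j→8 (a[8]=6≤9), i→2 (a[2]=15≥9); i<j, swap → [8, 7, 6, 5, 17, 10, 14, 4, 15, 13, 9]
j→7 (a[7]=4≤9), i→4 (a[4]=17≥9); i<j, swap → [8, 7, 6, 5, 4, 10, 14, 17, 15, 13, 9]
j→4, i→5; i≥j, return j=4. a = [8, 7, 6, 5, 4, 10, 14, 17, 15, 13, 9]

[8, 7, 6, 5, 4, 10, 14, 17, 15, 13, 9]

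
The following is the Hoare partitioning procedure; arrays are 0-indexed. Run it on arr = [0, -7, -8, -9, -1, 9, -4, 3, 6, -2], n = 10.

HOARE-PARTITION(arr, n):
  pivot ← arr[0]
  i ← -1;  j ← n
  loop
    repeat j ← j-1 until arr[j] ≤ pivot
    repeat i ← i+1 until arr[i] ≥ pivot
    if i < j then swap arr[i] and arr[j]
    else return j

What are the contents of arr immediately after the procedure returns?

pivot = arr[0] = 0; i = -1, j = 10
j→9 (arr[9]=-2≤0), i→0 (arr[0]=0≥0); i<j, swap → [-2, -7, -8, -9, -1, 9, -4, 3, 6, 0]
j→6 (arr[6]=-4≤0), i→5 (arr[5]=9≥0); i<j, swap → [-2, -7, -8, -9, -1, -4, 9, 3, 6, 0]
j→5, i→6; i≥j, return j=5. arr = [-2, -7, -8, -9, -1, -4, 9, 3, 6, 0]

[-2, -7, -8, -9, -1, -4, 9, 3, 6, 0]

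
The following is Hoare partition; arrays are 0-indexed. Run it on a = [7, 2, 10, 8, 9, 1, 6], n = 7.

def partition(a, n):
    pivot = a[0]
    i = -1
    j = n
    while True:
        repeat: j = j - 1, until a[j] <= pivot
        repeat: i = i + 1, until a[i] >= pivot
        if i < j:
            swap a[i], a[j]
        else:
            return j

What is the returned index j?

2

pivot = a[0] = 7; i = -1, j = 7
j→6 (a[6]=6≤7), i→0 (a[0]=7≥7); i<j, swap → [6, 2, 10, 8, 9, 1, 7]
j→5 (a[5]=1≤7), i→2 (a[2]=10≥7); i<j, swap → [6, 2, 1, 8, 9, 10, 7]
j→2, i→3; i≥j, return j=2. a = [6, 2, 1, 8, 9, 10, 7]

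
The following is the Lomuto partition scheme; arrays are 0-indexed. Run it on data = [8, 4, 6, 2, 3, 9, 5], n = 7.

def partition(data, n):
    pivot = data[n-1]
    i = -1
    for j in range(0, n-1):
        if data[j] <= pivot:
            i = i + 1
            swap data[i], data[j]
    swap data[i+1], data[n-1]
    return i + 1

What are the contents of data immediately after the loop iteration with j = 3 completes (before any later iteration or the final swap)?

pivot=5, i=-1
j=0: 8>5, skip
j=1: 4≤5, i=0, swap(0,1) ⇒ [4, 8, 6, 2, 3, 9, 5]
j=2: 6>5, skip
j=3: 2≤5, i=1, swap(1,3) ⇒ [4, 2, 6, 8, 3, 9, 5]
(after j=3) data = [4, 2, 6, 8, 3, 9, 5]

[4, 2, 6, 8, 3, 9, 5]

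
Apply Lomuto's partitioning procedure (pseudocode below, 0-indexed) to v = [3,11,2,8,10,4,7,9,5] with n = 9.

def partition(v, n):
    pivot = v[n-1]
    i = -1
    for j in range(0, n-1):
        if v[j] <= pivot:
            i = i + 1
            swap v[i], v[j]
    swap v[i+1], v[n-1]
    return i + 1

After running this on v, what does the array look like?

[3,2,4,5,10,11,7,9,8]

pivot = v[8] = 5; i = -1
j=0: v[0]=3 ≤ 5 → i=0, swap v[0],v[0] (no change) → [3,11,2,8,10,4,7,9,5]
j=1: v[1]=11 > 5 → no swap
j=2: v[2]=2 ≤ 5 → i=1, swap v[1],v[2] → [3,2,11,8,10,4,7,9,5]
j=3: v[3]=8 > 5 → no swap
j=4: v[4]=10 > 5 → no swap
j=5: v[5]=4 ≤ 5 → i=2, swap v[2],v[5] → [3,2,4,8,10,11,7,9,5]
j=6: v[6]=7 > 5 → no swap
j=7: v[7]=9 > 5 → no swap
final swap v[3],v[8] → [3,2,4,5,10,11,7,9,8]; return 3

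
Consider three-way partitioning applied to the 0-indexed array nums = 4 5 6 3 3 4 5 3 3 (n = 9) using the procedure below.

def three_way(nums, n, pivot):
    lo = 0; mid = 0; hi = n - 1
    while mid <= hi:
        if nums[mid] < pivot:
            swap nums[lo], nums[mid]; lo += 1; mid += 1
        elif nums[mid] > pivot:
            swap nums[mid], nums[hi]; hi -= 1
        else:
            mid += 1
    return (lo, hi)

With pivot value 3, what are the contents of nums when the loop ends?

pivot = 3; lo=0, mid=0, hi=8
nums[mid]=4>3: swap nums[0],nums[8]; hi=7 → 3 5 6 3 3 4 5 3 4
nums[mid]=3=3: mid=1
nums[mid]=5>3: swap nums[1],nums[7]; hi=6 → 3 3 6 3 3 4 5 5 4
nums[mid]=3=3: mid=2
nums[mid]=6>3: swap nums[2],nums[6]; hi=5 → 3 3 5 3 3 4 6 5 4
nums[mid]=5>3: swap nums[2],nums[5]; hi=4 → 3 3 4 3 3 5 6 5 4
nums[mid]=4>3: swap nums[2],nums[4]; hi=3 → 3 3 3 3 4 5 6 5 4
nums[mid]=3=3: mid=3
nums[mid]=3=3: mid=4
end: lo=0, hi=3; nums = 3 3 3 3 4 5 6 5 4

3 3 3 3 4 5 6 5 4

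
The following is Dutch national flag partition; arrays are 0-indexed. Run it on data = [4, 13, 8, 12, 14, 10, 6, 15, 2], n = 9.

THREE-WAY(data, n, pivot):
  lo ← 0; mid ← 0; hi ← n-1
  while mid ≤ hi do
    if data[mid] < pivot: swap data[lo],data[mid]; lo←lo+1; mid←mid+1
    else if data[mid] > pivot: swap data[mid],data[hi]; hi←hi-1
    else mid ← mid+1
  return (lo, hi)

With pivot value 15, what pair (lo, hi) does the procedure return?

lo=0 mid=0 hi=8
4<15: swap(0,0), lo=1 mid=1 ⇒ [4, 13, 8, 12, 14, 10, 6, 15, 2]
13<15: swap(1,1), lo=2 mid=2 ⇒ [4, 13, 8, 12, 14, 10, 6, 15, 2]
8<15: swap(2,2), lo=3 mid=3 ⇒ [4, 13, 8, 12, 14, 10, 6, 15, 2]
12<15: swap(3,3), lo=4 mid=4 ⇒ [4, 13, 8, 12, 14, 10, 6, 15, 2]
14<15: swap(4,4), lo=5 mid=5 ⇒ [4, 13, 8, 12, 14, 10, 6, 15, 2]
10<15: swap(5,5), lo=6 mid=6 ⇒ [4, 13, 8, 12, 14, 10, 6, 15, 2]
6<15: swap(6,6), lo=7 mid=7 ⇒ [4, 13, 8, 12, 14, 10, 6, 15, 2]
15=15: mid=8
2<15: swap(7,8), lo=8 mid=9 ⇒ [4, 13, 8, 12, 14, 10, 6, 2, 15]
done. lo=8 hi=8; data=[4, 13, 8, 12, 14, 10, 6, 2, 15]

(8, 8)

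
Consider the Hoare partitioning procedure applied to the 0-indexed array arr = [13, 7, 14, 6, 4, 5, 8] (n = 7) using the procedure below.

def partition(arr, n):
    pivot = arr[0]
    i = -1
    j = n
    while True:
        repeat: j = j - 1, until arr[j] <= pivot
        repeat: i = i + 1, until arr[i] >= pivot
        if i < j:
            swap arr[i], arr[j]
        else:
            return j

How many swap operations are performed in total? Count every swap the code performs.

2

pivot = arr[0] = 13; i = -1, j = 7
j→6 (arr[6]=8≤13), i→0 (arr[0]=13≥13); i<j, swap → [8, 7, 14, 6, 4, 5, 13]
j→5 (arr[5]=5≤13), i→2 (arr[2]=14≥13); i<j, swap → [8, 7, 5, 6, 4, 14, 13]
j→4, i→5; i≥j, return j=4. arr = [8, 7, 5, 6, 4, 14, 13]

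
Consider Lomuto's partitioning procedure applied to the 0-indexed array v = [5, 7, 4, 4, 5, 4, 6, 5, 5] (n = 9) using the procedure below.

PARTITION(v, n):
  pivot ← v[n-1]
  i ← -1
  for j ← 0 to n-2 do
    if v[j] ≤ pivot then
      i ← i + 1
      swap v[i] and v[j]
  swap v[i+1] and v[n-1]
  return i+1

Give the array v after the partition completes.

pivot = v[8] = 5; i = -1
j=0: v[0]=5 ≤ 5 → i=0, swap v[0],v[0] (no change) → [5, 7, 4, 4, 5, 4, 6, 5, 5]
j=1: v[1]=7 > 5 → no swap
j=2: v[2]=4 ≤ 5 → i=1, swap v[1],v[2] → [5, 4, 7, 4, 5, 4, 6, 5, 5]
j=3: v[3]=4 ≤ 5 → i=2, swap v[2],v[3] → [5, 4, 4, 7, 5, 4, 6, 5, 5]
j=4: v[4]=5 ≤ 5 → i=3, swap v[3],v[4] → [5, 4, 4, 5, 7, 4, 6, 5, 5]
j=5: v[5]=4 ≤ 5 → i=4, swap v[4],v[5] → [5, 4, 4, 5, 4, 7, 6, 5, 5]
j=6: v[6]=6 > 5 → no swap
j=7: v[7]=5 ≤ 5 → i=5, swap v[5],v[7] → [5, 4, 4, 5, 4, 5, 6, 7, 5]
final swap v[6],v[8] → [5, 4, 4, 5, 4, 5, 5, 7, 6]; return 6

[5, 4, 4, 5, 4, 5, 5, 7, 6]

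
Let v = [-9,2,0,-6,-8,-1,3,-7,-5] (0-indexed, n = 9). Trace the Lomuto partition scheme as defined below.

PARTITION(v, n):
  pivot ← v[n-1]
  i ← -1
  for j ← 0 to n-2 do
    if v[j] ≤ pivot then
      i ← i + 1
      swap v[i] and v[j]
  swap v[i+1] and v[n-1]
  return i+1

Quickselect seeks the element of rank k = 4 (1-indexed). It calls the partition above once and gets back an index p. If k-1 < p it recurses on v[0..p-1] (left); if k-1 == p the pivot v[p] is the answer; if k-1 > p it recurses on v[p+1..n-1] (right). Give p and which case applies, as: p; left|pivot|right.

pivot=-5, i=-1
j=0: -9≤-5, i=0, swap(0,0) ⇒ [-9,2,0,-6,-8,-1,3,-7,-5]
j=1: 2>-5, skip
j=2: 0>-5, skip
j=3: -6≤-5, i=1, swap(1,3) ⇒ [-9,-6,0,2,-8,-1,3,-7,-5]
j=4: -8≤-5, i=2, swap(2,4) ⇒ [-9,-6,-8,2,0,-1,3,-7,-5]
j=5: -1>-5, skip
j=6: 3>-5, skip
j=7: -7≤-5, i=3, swap(3,7) ⇒ [-9,-6,-8,-7,0,-1,3,2,-5]
swap(4,8) ⇒ [-9,-6,-8,-7,-5,-1,3,2,0]; return 4
p = 4; k-1 = 3 < 4 ⇒ left

4; left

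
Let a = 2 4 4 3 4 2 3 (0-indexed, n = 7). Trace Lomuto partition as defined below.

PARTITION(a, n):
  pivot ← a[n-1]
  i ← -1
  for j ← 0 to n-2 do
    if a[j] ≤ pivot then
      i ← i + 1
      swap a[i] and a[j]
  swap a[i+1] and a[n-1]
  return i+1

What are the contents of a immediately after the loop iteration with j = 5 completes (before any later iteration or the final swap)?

2 3 2 4 4 4 3

pivot=3, i=-1
j=0: 2≤3, i=0, swap(0,0) ⇒ 2 4 4 3 4 2 3
j=1: 4>3, skip
j=2: 4>3, skip
j=3: 3≤3, i=1, swap(1,3) ⇒ 2 3 4 4 4 2 3
j=4: 4>3, skip
j=5: 2≤3, i=2, swap(2,5) ⇒ 2 3 2 4 4 4 3
(after j=5) a = 2 3 2 4 4 4 3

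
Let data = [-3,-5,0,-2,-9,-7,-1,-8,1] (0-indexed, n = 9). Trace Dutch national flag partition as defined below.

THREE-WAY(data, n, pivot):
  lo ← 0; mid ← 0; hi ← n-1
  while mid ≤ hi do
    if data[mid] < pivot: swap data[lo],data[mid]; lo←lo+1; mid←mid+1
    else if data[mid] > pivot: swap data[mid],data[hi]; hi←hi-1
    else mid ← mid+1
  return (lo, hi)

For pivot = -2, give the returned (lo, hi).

(5, 5)

lo=0 mid=0 hi=8
-3<-2: swap(0,0), lo=1 mid=1 ⇒ [-3,-5,0,-2,-9,-7,-1,-8,1]
-5<-2: swap(1,1), lo=2 mid=2 ⇒ [-3,-5,0,-2,-9,-7,-1,-8,1]
0>-2: swap(2,8), hi=7 ⇒ [-3,-5,1,-2,-9,-7,-1,-8,0]
1>-2: swap(2,7), hi=6 ⇒ [-3,-5,-8,-2,-9,-7,-1,1,0]
-8<-2: swap(2,2), lo=3 mid=3 ⇒ [-3,-5,-8,-2,-9,-7,-1,1,0]
-2=-2: mid=4
-9<-2: swap(3,4), lo=4 mid=5 ⇒ [-3,-5,-8,-9,-2,-7,-1,1,0]
-7<-2: swap(4,5), lo=5 mid=6 ⇒ [-3,-5,-8,-9,-7,-2,-1,1,0]
-1>-2: swap(6,6), hi=5 ⇒ [-3,-5,-8,-9,-7,-2,-1,1,0]
done. lo=5 hi=5; data=[-3,-5,-8,-9,-7,-2,-1,1,0]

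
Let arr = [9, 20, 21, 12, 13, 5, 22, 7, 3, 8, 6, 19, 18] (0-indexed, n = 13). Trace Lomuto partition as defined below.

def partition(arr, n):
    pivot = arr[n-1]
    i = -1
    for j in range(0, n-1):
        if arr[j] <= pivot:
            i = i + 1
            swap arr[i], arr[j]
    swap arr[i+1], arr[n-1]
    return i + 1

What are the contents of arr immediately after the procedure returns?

pivot = arr[12] = 18; i = -1
j=0: arr[0]=9 ≤ 18 → i=0, swap arr[0],arr[0] (no change) → [9, 20, 21, 12, 13, 5, 22, 7, 3, 8, 6, 19, 18]
j=1: arr[1]=20 > 18 → no swap
j=2: arr[2]=21 > 18 → no swap
j=3: arr[3]=12 ≤ 18 → i=1, swap arr[1],arr[3] → [9, 12, 21, 20, 13, 5, 22, 7, 3, 8, 6, 19, 18]
j=4: arr[4]=13 ≤ 18 → i=2, swap arr[2],arr[4] → [9, 12, 13, 20, 21, 5, 22, 7, 3, 8, 6, 19, 18]
j=5: arr[5]=5 ≤ 18 → i=3, swap arr[3],arr[5] → [9, 12, 13, 5, 21, 20, 22, 7, 3, 8, 6, 19, 18]
j=6: arr[6]=22 > 18 → no swap
j=7: arr[7]=7 ≤ 18 → i=4, swap arr[4],arr[7] → [9, 12, 13, 5, 7, 20, 22, 21, 3, 8, 6, 19, 18]
j=8: arr[8]=3 ≤ 18 → i=5, swap arr[5],arr[8] → [9, 12, 13, 5, 7, 3, 22, 21, 20, 8, 6, 19, 18]
j=9: arr[9]=8 ≤ 18 → i=6, swap arr[6],arr[9] → [9, 12, 13, 5, 7, 3, 8, 21, 20, 22, 6, 19, 18]
j=10: arr[10]=6 ≤ 18 → i=7, swap arr[7],arr[10] → [9, 12, 13, 5, 7, 3, 8, 6, 20, 22, 21, 19, 18]
j=11: arr[11]=19 > 18 → no swap
final swap arr[8],arr[12] → [9, 12, 13, 5, 7, 3, 8, 6, 18, 22, 21, 19, 20]; return 8

[9, 12, 13, 5, 7, 3, 8, 6, 18, 22, 21, 19, 20]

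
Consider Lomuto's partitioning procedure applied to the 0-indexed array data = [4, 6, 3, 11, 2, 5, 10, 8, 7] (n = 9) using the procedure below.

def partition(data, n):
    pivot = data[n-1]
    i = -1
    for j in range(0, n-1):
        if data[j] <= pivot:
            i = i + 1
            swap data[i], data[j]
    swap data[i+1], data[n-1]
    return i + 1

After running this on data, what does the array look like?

pivot = data[8] = 7; i = -1
j=0: data[0]=4 ≤ 7 → i=0, swap data[0],data[0] (no change) → [4, 6, 3, 11, 2, 5, 10, 8, 7]
j=1: data[1]=6 ≤ 7 → i=1, swap data[1],data[1] (no change) → [4, 6, 3, 11, 2, 5, 10, 8, 7]
j=2: data[2]=3 ≤ 7 → i=2, swap data[2],data[2] (no change) → [4, 6, 3, 11, 2, 5, 10, 8, 7]
j=3: data[3]=11 > 7 → no swap
j=4: data[4]=2 ≤ 7 → i=3, swap data[3],data[4] → [4, 6, 3, 2, 11, 5, 10, 8, 7]
j=5: data[5]=5 ≤ 7 → i=4, swap data[4],data[5] → [4, 6, 3, 2, 5, 11, 10, 8, 7]
j=6: data[6]=10 > 7 → no swap
j=7: data[7]=8 > 7 → no swap
final swap data[5],data[8] → [4, 6, 3, 2, 5, 7, 10, 8, 11]; return 5

[4, 6, 3, 2, 5, 7, 10, 8, 11]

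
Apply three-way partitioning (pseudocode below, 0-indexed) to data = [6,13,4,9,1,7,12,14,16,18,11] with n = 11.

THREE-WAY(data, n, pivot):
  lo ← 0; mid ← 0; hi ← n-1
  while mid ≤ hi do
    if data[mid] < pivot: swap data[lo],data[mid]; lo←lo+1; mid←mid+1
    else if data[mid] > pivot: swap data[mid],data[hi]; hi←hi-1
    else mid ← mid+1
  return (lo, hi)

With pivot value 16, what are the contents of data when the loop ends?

pivot = 16; lo=0, mid=0, hi=10
data[mid]=6<16: swap data[0],data[0]; lo=1,mid=1 → [6,13,4,9,1,7,12,14,16,18,11]
data[mid]=13<16: swap data[1],data[1]; lo=2,mid=2 → [6,13,4,9,1,7,12,14,16,18,11]
data[mid]=4<16: swap data[2],data[2]; lo=3,mid=3 → [6,13,4,9,1,7,12,14,16,18,11]
data[mid]=9<16: swap data[3],data[3]; lo=4,mid=4 → [6,13,4,9,1,7,12,14,16,18,11]
data[mid]=1<16: swap data[4],data[4]; lo=5,mid=5 → [6,13,4,9,1,7,12,14,16,18,11]
data[mid]=7<16: swap data[5],data[5]; lo=6,mid=6 → [6,13,4,9,1,7,12,14,16,18,11]
data[mid]=12<16: swap data[6],data[6]; lo=7,mid=7 → [6,13,4,9,1,7,12,14,16,18,11]
data[mid]=14<16: swap data[7],data[7]; lo=8,mid=8 → [6,13,4,9,1,7,12,14,16,18,11]
data[mid]=16=16: mid=9
data[mid]=18>16: swap data[9],data[10]; hi=9 → [6,13,4,9,1,7,12,14,16,11,18]
data[mid]=11<16: swap data[8],data[9]; lo=9,mid=10 → [6,13,4,9,1,7,12,14,11,16,18]
end: lo=9, hi=9; data = [6,13,4,9,1,7,12,14,11,16,18]

[6,13,4,9,1,7,12,14,11,16,18]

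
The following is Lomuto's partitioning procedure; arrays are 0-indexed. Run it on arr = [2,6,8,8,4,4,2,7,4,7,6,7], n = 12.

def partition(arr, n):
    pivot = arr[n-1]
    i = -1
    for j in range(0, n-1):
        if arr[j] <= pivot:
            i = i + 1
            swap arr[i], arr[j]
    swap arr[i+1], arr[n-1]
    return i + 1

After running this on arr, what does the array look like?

pivot = arr[11] = 7; i = -1
j=0: arr[0]=2 ≤ 7 → i=0, swap arr[0],arr[0] (no change) → [2,6,8,8,4,4,2,7,4,7,6,7]
j=1: arr[1]=6 ≤ 7 → i=1, swap arr[1],arr[1] (no change) → [2,6,8,8,4,4,2,7,4,7,6,7]
j=2: arr[2]=8 > 7 → no swap
j=3: arr[3]=8 > 7 → no swap
j=4: arr[4]=4 ≤ 7 → i=2, swap arr[2],arr[4] → [2,6,4,8,8,4,2,7,4,7,6,7]
j=5: arr[5]=4 ≤ 7 → i=3, swap arr[3],arr[5] → [2,6,4,4,8,8,2,7,4,7,6,7]
j=6: arr[6]=2 ≤ 7 → i=4, swap arr[4],arr[6] → [2,6,4,4,2,8,8,7,4,7,6,7]
j=7: arr[7]=7 ≤ 7 → i=5, swap arr[5],arr[7] → [2,6,4,4,2,7,8,8,4,7,6,7]
j=8: arr[8]=4 ≤ 7 → i=6, swap arr[6],arr[8] → [2,6,4,4,2,7,4,8,8,7,6,7]
j=9: arr[9]=7 ≤ 7 → i=7, swap arr[7],arr[9] → [2,6,4,4,2,7,4,7,8,8,6,7]
j=10: arr[10]=6 ≤ 7 → i=8, swap arr[8],arr[10] → [2,6,4,4,2,7,4,7,6,8,8,7]
final swap arr[9],arr[11] → [2,6,4,4,2,7,4,7,6,7,8,8]; return 9

[2,6,4,4,2,7,4,7,6,7,8,8]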